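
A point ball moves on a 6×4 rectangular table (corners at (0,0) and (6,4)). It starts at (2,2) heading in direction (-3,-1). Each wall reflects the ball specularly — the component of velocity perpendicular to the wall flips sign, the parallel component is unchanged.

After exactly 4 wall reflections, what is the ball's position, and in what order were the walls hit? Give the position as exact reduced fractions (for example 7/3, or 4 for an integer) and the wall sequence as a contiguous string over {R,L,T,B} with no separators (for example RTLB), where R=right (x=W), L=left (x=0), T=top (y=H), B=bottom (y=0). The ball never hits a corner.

1. t=2/3 → L at (0,4/3); v=(3,-1)
2. t=4/3 → B at (4,0); v=(3,1)
3. t=2/3 → R at (6,2/3); v=(-3,1)
4. t=2 → L at (0,8/3); v=(3,1)

Final position: (0,8/3)
Wall sequence: LBRL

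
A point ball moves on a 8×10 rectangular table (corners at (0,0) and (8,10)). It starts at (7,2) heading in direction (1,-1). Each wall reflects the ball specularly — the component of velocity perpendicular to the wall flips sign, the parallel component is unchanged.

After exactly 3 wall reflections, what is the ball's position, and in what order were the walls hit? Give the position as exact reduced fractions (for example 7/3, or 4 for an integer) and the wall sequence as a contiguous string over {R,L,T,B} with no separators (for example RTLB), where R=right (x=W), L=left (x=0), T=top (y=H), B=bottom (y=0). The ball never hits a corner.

1. t=1 → R at (8,1); v=(-1,-1)
2. t=1 → B at (7,0); v=(-1,1)
3. t=7 → L at (0,7); v=(1,1)

Final position: (0,7)
Wall sequence: RBL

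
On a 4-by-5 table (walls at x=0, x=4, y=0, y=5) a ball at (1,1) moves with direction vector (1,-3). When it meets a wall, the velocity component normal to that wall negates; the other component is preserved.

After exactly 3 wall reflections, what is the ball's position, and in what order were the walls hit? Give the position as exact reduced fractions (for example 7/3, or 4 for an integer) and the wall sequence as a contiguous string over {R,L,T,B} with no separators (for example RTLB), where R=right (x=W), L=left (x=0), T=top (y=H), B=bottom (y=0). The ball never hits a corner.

Final position: (4,2)
Wall sequence: BTR

1. t=1/3 → B at (4/3,0); v=(1,3)
2. t=5/3 → T at (3,5); v=(1,-3)
3. t=1 → R at (4,2); v=(-1,-3)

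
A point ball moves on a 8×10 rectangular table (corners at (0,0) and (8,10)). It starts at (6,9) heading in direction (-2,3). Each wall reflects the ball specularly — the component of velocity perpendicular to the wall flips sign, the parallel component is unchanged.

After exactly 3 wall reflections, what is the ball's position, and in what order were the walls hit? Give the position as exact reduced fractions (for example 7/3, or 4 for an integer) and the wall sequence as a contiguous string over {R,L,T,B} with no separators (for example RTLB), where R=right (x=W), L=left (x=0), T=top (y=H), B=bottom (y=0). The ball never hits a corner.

1. t=1/3 → T at (16/3,10); v=(-2,-3)
2. t=8/3 → L at (0,2); v=(2,-3)
3. t=2/3 → B at (4/3,0); v=(2,3)

Final position: (4/3,0)
Wall sequence: TLB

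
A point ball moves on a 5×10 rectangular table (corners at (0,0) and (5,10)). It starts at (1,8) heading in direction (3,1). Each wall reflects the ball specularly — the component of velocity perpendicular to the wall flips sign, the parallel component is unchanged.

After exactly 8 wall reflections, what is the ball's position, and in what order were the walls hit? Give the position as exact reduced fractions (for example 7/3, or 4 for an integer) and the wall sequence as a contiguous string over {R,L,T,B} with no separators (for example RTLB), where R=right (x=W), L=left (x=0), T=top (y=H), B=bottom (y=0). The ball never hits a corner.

1. t=4/3 → R at (5,28/3); v=(-3,1)
2. t=2/3 → T at (3,10); v=(-3,-1)
3. t=1 → L at (0,9); v=(3,-1)
4. t=5/3 → R at (5,22/3); v=(-3,-1)
5. t=5/3 → L at (0,17/3); v=(3,-1)
6. t=5/3 → R at (5,4); v=(-3,-1)
7. t=5/3 → L at (0,7/3); v=(3,-1)
8. t=5/3 → R at (5,2/3); v=(-3,-1)

Final position: (5,2/3)
Wall sequence: RTLRLRLR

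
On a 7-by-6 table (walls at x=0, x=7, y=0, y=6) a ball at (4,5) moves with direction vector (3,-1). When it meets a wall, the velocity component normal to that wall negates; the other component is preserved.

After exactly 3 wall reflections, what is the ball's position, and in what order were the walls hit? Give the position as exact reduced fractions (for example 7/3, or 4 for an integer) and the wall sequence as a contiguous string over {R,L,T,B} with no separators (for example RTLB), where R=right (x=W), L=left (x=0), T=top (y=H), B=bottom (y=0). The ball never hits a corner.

1. t=1 → R at (7,4); v=(-3,-1)
2. t=7/3 → L at (0,5/3); v=(3,-1)
3. t=5/3 → B at (5,0); v=(3,1)

Final position: (5,0)
Wall sequence: RLB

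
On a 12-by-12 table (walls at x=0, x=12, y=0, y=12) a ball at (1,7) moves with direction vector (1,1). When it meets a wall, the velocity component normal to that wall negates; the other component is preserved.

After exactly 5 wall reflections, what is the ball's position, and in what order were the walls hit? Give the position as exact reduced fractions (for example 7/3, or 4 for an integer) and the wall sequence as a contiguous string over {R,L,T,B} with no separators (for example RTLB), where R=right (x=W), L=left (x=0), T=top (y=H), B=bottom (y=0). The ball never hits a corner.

1. t=5 → T at (6,12); v=(1,-1)
2. t=6 → R at (12,6); v=(-1,-1)
3. t=6 → B at (6,0); v=(-1,1)
4. t=6 → L at (0,6); v=(1,1)
5. t=6 → T at (6,12); v=(1,-1)

Final position: (6,12)
Wall sequence: TRBLT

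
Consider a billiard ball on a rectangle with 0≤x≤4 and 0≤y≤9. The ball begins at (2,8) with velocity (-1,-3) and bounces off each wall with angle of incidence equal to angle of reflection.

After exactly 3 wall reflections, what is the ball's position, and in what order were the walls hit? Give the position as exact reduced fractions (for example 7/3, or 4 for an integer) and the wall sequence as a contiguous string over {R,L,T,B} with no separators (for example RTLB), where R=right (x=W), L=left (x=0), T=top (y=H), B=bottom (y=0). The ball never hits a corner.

1. t=2 → L at (0,2); v=(1,-3)
2. t=2/3 → B at (2/3,0); v=(1,3)
3. t=3 → T at (11/3,9); v=(1,-3)

Final position: (11/3,9)
Wall sequence: LBT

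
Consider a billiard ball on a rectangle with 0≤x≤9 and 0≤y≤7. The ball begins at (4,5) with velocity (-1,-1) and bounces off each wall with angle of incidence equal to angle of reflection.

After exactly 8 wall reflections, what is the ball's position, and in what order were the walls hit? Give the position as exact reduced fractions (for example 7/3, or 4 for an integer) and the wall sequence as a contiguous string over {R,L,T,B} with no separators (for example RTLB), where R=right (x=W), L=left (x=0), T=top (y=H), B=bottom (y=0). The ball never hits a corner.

1. t=4 → L at (0,1); v=(1,-1)
2. t=1 → B at (1,0); v=(1,1)
3. t=7 → T at (8,7); v=(1,-1)
4. t=1 → R at (9,6); v=(-1,-1)
5. t=6 → B at (3,0); v=(-1,1)
6. t=3 → L at (0,3); v=(1,1)
7. t=4 → T at (4,7); v=(1,-1)
8. t=5 → R at (9,2); v=(-1,-1)

Final position: (9,2)
Wall sequence: LBTRBLTR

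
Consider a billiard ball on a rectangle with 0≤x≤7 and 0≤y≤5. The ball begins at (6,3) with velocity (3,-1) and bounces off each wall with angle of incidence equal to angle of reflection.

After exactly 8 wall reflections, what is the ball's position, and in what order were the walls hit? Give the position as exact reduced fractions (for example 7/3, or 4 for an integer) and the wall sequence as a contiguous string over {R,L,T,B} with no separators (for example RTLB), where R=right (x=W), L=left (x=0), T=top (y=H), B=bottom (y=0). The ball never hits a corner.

1. t=1/3 → R at (7,8/3); v=(-3,-1)
2. t=7/3 → L at (0,1/3); v=(3,-1)
3. t=1/3 → B at (1,0); v=(3,1)
4. t=2 → R at (7,2); v=(-3,1)
5. t=7/3 → L at (0,13/3); v=(3,1)
6. t=2/3 → T at (2,5); v=(3,-1)
7. t=5/3 → R at (7,10/3); v=(-3,-1)
8. t=7/3 → L at (0,1); v=(3,-1)

Final position: (0,1)
Wall sequence: RLBRLTRL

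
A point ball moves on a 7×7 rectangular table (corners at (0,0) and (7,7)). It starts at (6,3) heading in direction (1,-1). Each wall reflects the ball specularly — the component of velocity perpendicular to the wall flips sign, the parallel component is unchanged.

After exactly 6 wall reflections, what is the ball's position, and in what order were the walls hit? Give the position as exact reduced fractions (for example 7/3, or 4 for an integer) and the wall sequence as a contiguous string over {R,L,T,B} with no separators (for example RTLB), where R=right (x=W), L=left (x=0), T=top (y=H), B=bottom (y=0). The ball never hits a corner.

1. t=1 → R at (7,2); v=(-1,-1)
2. t=2 → B at (5,0); v=(-1,1)
3. t=5 → L at (0,5); v=(1,1)
4. t=2 → T at (2,7); v=(1,-1)
5. t=5 → R at (7,2); v=(-1,-1)
6. t=2 → B at (5,0); v=(-1,1)

Final position: (5,0)
Wall sequence: RBLTRB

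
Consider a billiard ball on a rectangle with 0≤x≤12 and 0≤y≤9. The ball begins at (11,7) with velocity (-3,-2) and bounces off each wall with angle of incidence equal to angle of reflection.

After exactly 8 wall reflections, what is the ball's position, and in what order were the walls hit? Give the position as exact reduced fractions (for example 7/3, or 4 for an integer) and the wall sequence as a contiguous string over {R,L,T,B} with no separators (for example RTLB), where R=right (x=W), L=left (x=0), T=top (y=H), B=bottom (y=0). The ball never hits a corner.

Final position: (8,9)
Wall sequence: BLRTLBRT

1. t=7/2 → B at (1/2,0); v=(-3,2)
2. t=1/6 → L at (0,1/3); v=(3,2)
3. t=4 → R at (12,25/3); v=(-3,2)
4. t=1/3 → T at (11,9); v=(-3,-2)
5. t=11/3 → L at (0,5/3); v=(3,-2)
6. t=5/6 → B at (5/2,0); v=(3,2)
7. t=19/6 → R at (12,19/3); v=(-3,2)
8. t=4/3 → T at (8,9); v=(-3,-2)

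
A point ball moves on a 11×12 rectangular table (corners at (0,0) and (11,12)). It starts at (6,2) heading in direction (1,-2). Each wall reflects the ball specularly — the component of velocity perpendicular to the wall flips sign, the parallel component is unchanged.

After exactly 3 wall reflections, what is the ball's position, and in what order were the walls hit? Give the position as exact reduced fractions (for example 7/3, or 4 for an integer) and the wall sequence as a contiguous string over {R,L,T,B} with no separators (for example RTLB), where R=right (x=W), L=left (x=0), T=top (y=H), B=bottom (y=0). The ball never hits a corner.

1. t=1 → B at (7,0); v=(1,2)
2. t=4 → R at (11,8); v=(-1,2)
3. t=2 → T at (9,12); v=(-1,-2)

Final position: (9,12)
Wall sequence: BRT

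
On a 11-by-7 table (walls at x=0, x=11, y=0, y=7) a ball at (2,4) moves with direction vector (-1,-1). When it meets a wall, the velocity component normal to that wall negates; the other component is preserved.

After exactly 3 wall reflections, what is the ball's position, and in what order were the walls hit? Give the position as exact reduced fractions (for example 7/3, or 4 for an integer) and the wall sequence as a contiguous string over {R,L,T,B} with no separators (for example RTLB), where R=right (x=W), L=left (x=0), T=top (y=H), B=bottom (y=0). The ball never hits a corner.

Final position: (9,7)
Wall sequence: LBT

1. t=2 → L at (0,2); v=(1,-1)
2. t=2 → B at (2,0); v=(1,1)
3. t=7 → T at (9,7); v=(1,-1)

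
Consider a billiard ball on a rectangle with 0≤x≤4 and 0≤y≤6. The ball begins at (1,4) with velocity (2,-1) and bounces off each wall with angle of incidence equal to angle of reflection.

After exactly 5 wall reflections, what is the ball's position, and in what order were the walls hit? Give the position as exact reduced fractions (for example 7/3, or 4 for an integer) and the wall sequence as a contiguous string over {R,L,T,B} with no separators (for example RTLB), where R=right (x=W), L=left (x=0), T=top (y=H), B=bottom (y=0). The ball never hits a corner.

1. t=3/2 → R at (4,5/2); v=(-2,-1)
2. t=2 → L at (0,1/2); v=(2,-1)
3. t=1/2 → B at (1,0); v=(2,1)
4. t=3/2 → R at (4,3/2); v=(-2,1)
5. t=2 → L at (0,7/2); v=(2,1)

Final position: (0,7/2)
Wall sequence: RLBRL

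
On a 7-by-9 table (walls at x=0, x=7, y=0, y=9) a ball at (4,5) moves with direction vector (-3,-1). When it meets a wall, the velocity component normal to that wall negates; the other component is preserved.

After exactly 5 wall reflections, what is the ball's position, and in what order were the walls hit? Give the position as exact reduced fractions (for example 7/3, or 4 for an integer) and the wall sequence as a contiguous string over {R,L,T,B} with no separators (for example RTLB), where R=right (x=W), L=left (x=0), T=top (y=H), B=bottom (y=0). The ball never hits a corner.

1. t=4/3 → L at (0,11/3); v=(3,-1)
2. t=7/3 → R at (7,4/3); v=(-3,-1)
3. t=4/3 → B at (3,0); v=(-3,1)
4. t=1 → L at (0,1); v=(3,1)
5. t=7/3 → R at (7,10/3); v=(-3,1)

Final position: (7,10/3)
Wall sequence: LRBLR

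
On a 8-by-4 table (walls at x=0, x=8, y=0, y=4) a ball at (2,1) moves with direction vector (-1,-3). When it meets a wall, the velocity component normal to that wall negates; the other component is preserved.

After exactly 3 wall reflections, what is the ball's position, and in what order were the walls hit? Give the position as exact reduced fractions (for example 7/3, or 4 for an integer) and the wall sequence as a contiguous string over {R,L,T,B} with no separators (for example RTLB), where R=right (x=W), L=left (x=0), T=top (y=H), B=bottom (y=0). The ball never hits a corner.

1. t=1/3 → B at (5/3,0); v=(-1,3)
2. t=4/3 → T at (1/3,4); v=(-1,-3)
3. t=1/3 → L at (0,3); v=(1,-3)

Final position: (0,3)
Wall sequence: BTL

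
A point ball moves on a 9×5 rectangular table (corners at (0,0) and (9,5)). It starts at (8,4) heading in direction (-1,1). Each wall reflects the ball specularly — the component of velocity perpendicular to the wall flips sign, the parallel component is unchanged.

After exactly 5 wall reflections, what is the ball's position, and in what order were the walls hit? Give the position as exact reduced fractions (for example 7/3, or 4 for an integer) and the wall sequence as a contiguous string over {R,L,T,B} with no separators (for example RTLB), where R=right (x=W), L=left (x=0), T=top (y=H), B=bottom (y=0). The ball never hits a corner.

Final position: (8,0)
Wall sequence: TBLTB

1. t=1 → T at (7,5); v=(-1,-1)
2. t=5 → B at (2,0); v=(-1,1)
3. t=2 → L at (0,2); v=(1,1)
4. t=3 → T at (3,5); v=(1,-1)
5. t=5 → B at (8,0); v=(1,1)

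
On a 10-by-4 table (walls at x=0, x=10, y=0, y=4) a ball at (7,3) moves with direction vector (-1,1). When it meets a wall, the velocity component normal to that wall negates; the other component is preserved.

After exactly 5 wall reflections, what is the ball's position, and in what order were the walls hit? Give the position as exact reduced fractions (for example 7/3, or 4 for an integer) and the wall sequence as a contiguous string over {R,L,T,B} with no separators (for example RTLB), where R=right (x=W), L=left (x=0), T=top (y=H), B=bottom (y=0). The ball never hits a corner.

Final position: (6,0)
Wall sequence: TBLTB

1. t=1 → T at (6,4); v=(-1,-1)
2. t=4 → B at (2,0); v=(-1,1)
3. t=2 → L at (0,2); v=(1,1)
4. t=2 → T at (2,4); v=(1,-1)
5. t=4 → B at (6,0); v=(1,1)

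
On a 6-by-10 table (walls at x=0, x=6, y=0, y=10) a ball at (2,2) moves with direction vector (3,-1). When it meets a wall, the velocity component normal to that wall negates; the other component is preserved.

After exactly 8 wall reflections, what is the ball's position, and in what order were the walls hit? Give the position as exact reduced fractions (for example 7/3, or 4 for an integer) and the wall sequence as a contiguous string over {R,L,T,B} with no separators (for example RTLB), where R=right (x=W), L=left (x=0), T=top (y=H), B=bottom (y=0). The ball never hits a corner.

Final position: (2,10)
Wall sequence: RBLRLRLT

1. t=4/3 → R at (6,2/3); v=(-3,-1)
2. t=2/3 → B at (4,0); v=(-3,1)
3. t=4/3 → L at (0,4/3); v=(3,1)
4. t=2 → R at (6,10/3); v=(-3,1)
5. t=2 → L at (0,16/3); v=(3,1)
6. t=2 → R at (6,22/3); v=(-3,1)
7. t=2 → L at (0,28/3); v=(3,1)
8. t=2/3 → T at (2,10); v=(3,-1)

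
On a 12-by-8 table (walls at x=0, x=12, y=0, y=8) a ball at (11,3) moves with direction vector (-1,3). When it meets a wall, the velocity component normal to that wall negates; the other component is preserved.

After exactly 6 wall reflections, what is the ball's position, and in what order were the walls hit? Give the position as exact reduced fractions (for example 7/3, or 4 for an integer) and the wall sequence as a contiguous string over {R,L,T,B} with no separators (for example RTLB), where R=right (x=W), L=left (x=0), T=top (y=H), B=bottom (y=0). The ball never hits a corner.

Final position: (4/3,8)
Wall sequence: TBTBLT

1. t=5/3 → T at (28/3,8); v=(-1,-3)
2. t=8/3 → B at (20/3,0); v=(-1,3)
3. t=8/3 → T at (4,8); v=(-1,-3)
4. t=8/3 → B at (4/3,0); v=(-1,3)
5. t=4/3 → L at (0,4); v=(1,3)
6. t=4/3 → T at (4/3,8); v=(1,-3)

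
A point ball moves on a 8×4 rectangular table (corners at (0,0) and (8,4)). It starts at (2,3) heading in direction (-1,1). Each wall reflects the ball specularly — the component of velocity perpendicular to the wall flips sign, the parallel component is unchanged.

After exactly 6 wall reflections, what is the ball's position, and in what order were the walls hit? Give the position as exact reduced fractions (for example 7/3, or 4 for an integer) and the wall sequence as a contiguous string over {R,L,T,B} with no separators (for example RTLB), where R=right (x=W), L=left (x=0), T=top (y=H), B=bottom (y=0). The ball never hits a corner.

1. t=1 → T at (1,4); v=(-1,-1)
2. t=1 → L at (0,3); v=(1,-1)
3. t=3 → B at (3,0); v=(1,1)
4. t=4 → T at (7,4); v=(1,-1)
5. t=1 → R at (8,3); v=(-1,-1)
6. t=3 → B at (5,0); v=(-1,1)

Final position: (5,0)
Wall sequence: TLBTRB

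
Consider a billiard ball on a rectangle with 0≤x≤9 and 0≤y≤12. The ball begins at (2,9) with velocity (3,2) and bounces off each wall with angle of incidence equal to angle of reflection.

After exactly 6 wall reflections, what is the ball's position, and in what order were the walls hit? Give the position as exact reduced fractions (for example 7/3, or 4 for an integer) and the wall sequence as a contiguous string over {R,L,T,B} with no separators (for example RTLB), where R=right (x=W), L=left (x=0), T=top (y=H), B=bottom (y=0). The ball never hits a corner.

1. t=3/2 → T at (13/2,12); v=(3,-2)
2. t=5/6 → R at (9,31/3); v=(-3,-2)
3. t=3 → L at (0,13/3); v=(3,-2)
4. t=13/6 → B at (13/2,0); v=(3,2)
5. t=5/6 → R at (9,5/3); v=(-3,2)
6. t=3 → L at (0,23/3); v=(3,2)

Final position: (0,23/3)
Wall sequence: TRLBRL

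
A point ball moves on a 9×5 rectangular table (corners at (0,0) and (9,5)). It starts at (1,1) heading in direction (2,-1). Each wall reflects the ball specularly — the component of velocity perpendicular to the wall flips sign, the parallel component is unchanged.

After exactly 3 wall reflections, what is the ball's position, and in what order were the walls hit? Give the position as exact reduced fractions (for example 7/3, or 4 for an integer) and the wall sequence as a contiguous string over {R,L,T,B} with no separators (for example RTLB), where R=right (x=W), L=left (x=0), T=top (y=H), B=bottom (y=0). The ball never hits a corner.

Final position: (5,5)
Wall sequence: BRT

1. t=1 → B at (3,0); v=(2,1)
2. t=3 → R at (9,3); v=(-2,1)
3. t=2 → T at (5,5); v=(-2,-1)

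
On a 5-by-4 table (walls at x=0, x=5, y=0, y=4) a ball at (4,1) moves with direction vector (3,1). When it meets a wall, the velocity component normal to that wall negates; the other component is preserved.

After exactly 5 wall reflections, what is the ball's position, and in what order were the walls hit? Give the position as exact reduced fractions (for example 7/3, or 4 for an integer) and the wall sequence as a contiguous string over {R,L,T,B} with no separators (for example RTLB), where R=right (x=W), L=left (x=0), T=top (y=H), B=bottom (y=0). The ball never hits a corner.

Final position: (0,5/3)
Wall sequence: RLTRL

1. t=1/3 → R at (5,4/3); v=(-3,1)
2. t=5/3 → L at (0,3); v=(3,1)
3. t=1 → T at (3,4); v=(3,-1)
4. t=2/3 → R at (5,10/3); v=(-3,-1)
5. t=5/3 → L at (0,5/3); v=(3,-1)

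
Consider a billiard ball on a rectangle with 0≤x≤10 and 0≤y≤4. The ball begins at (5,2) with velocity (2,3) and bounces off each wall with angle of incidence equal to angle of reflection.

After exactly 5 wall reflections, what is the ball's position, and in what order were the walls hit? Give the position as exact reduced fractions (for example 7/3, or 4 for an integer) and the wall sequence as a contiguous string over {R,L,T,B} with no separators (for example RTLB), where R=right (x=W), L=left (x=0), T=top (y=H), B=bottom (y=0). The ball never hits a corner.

Final position: (17/3,0)
Wall sequence: TBRTB

1. t=2/3 → T at (19/3,4); v=(2,-3)
2. t=4/3 → B at (9,0); v=(2,3)
3. t=1/2 → R at (10,3/2); v=(-2,3)
4. t=5/6 → T at (25/3,4); v=(-2,-3)
5. t=4/3 → B at (17/3,0); v=(-2,3)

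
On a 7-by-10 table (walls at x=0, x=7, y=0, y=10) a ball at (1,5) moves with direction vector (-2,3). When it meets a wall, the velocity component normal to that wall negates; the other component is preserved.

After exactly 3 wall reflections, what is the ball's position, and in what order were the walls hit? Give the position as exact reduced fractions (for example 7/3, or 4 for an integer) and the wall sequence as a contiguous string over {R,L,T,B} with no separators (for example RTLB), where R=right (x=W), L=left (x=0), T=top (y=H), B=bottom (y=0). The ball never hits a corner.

1. t=1/2 → L at (0,13/2); v=(2,3)
2. t=7/6 → T at (7/3,10); v=(2,-3)
3. t=7/3 → R at (7,3); v=(-2,-3)

Final position: (7,3)
Wall sequence: LTR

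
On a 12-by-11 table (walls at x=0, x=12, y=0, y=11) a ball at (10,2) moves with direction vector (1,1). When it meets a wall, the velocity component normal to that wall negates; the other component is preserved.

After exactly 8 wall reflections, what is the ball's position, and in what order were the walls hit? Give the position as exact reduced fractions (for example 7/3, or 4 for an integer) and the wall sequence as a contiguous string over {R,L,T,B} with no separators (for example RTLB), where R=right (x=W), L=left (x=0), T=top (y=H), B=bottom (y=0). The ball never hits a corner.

Final position: (4,0)
Wall sequence: RTLBRTLB

1. t=2 → R at (12,4); v=(-1,1)
2. t=7 → T at (5,11); v=(-1,-1)
3. t=5 → L at (0,6); v=(1,-1)
4. t=6 → B at (6,0); v=(1,1)
5. t=6 → R at (12,6); v=(-1,1)
6. t=5 → T at (7,11); v=(-1,-1)
7. t=7 → L at (0,4); v=(1,-1)
8. t=4 → B at (4,0); v=(1,1)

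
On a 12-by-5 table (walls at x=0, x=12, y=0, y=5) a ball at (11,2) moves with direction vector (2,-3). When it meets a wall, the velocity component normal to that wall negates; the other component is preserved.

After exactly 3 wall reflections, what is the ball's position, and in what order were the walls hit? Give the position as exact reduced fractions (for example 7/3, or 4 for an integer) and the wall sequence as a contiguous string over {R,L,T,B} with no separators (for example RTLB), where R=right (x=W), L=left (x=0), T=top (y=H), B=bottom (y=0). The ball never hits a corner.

1. t=1/2 → R at (12,1/2); v=(-2,-3)
2. t=1/6 → B at (35/3,0); v=(-2,3)
3. t=5/3 → T at (25/3,5); v=(-2,-3)

Final position: (25/3,5)
Wall sequence: RBT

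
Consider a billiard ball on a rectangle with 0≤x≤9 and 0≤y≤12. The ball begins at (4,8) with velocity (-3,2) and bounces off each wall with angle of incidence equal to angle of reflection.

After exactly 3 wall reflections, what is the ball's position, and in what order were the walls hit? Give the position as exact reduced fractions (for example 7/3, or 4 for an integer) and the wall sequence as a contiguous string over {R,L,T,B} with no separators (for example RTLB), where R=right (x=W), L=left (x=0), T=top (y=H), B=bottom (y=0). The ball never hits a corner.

1. t=4/3 → L at (0,32/3); v=(3,2)
2. t=2/3 → T at (2,12); v=(3,-2)
3. t=7/3 → R at (9,22/3); v=(-3,-2)

Final position: (9,22/3)
Wall sequence: LTR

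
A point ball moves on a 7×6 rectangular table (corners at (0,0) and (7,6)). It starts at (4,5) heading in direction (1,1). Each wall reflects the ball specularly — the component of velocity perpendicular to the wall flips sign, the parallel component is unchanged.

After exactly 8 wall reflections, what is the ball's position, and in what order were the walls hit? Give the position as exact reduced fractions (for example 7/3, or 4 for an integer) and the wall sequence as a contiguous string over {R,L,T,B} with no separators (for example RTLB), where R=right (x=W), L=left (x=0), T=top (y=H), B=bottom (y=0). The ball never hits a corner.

Final position: (0,5)
Wall sequence: TRBLTRBL

1. t=1 → T at (5,6); v=(1,-1)
2. t=2 → R at (7,4); v=(-1,-1)
3. t=4 → B at (3,0); v=(-1,1)
4. t=3 → L at (0,3); v=(1,1)
5. t=3 → T at (3,6); v=(1,-1)
6. t=4 → R at (7,2); v=(-1,-1)
7. t=2 → B at (5,0); v=(-1,1)
8. t=5 → L at (0,5); v=(1,1)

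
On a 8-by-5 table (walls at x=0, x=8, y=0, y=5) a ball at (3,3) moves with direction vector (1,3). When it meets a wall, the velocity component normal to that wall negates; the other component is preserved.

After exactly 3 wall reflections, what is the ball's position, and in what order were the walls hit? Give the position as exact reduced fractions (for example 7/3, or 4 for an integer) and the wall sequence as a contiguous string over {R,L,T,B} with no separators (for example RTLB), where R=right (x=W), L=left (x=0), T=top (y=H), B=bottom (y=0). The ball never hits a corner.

Final position: (7,5)
Wall sequence: TBT

1. t=2/3 → T at (11/3,5); v=(1,-3)
2. t=5/3 → B at (16/3,0); v=(1,3)
3. t=5/3 → T at (7,5); v=(1,-3)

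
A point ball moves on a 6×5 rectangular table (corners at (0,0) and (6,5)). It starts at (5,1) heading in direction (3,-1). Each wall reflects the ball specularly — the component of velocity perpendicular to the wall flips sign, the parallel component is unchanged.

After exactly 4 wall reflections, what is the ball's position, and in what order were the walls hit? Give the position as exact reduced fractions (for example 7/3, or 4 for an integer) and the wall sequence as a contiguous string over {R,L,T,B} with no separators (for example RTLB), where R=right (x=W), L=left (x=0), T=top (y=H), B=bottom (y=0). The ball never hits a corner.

1. t=1/3 → R at (6,2/3); v=(-3,-1)
2. t=2/3 → B at (4,0); v=(-3,1)
3. t=4/3 → L at (0,4/3); v=(3,1)
4. t=2 → R at (6,10/3); v=(-3,1)

Final position: (6,10/3)
Wall sequence: RBLR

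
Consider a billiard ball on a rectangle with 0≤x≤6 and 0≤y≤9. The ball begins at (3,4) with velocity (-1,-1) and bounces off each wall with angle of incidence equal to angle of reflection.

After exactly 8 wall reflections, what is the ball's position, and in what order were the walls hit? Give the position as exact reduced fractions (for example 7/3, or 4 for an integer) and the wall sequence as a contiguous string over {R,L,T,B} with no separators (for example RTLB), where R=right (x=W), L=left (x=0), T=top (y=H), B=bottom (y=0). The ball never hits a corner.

1. t=3 → L at (0,1); v=(1,-1)
2. t=1 → B at (1,0); v=(1,1)
3. t=5 → R at (6,5); v=(-1,1)
4. t=4 → T at (2,9); v=(-1,-1)
5. t=2 → L at (0,7); v=(1,-1)
6. t=6 → R at (6,1); v=(-1,-1)
7. t=1 → B at (5,0); v=(-1,1)
8. t=5 → L at (0,5); v=(1,1)

Final position: (0,5)
Wall sequence: LBRTLRBL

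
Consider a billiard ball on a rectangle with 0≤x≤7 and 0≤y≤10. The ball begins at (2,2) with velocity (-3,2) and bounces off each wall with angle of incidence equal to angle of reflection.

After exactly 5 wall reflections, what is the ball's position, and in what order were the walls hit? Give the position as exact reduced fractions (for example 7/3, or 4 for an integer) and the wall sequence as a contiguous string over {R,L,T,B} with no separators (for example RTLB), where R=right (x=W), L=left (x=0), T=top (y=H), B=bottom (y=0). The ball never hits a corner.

Final position: (7,8/3)
Wall sequence: LRTLR

1. t=2/3 → L at (0,10/3); v=(3,2)
2. t=7/3 → R at (7,8); v=(-3,2)
3. t=1 → T at (4,10); v=(-3,-2)
4. t=4/3 → L at (0,22/3); v=(3,-2)
5. t=7/3 → R at (7,8/3); v=(-3,-2)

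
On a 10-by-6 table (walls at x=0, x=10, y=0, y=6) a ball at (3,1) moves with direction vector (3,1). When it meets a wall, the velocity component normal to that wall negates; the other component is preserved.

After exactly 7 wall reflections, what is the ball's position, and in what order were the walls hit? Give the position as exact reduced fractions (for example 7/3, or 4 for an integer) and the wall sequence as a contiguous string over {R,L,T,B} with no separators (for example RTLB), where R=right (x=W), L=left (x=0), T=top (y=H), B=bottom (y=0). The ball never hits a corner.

1. t=7/3 → R at (10,10/3); v=(-3,1)
2. t=8/3 → T at (2,6); v=(-3,-1)
3. t=2/3 → L at (0,16/3); v=(3,-1)
4. t=10/3 → R at (10,2); v=(-3,-1)
5. t=2 → B at (4,0); v=(-3,1)
6. t=4/3 → L at (0,4/3); v=(3,1)
7. t=10/3 → R at (10,14/3); v=(-3,1)

Final position: (10,14/3)
Wall sequence: RTLRBLR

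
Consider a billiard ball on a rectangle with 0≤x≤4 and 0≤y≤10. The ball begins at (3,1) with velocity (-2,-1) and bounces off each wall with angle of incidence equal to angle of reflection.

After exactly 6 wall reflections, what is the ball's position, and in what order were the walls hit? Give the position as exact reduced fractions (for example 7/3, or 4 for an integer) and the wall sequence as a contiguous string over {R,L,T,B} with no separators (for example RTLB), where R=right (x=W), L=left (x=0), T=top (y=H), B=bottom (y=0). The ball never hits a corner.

Final position: (0,17/2)
Wall sequence: BLRLRL

1. t=1 → B at (1,0); v=(-2,1)
2. t=1/2 → L at (0,1/2); v=(2,1)
3. t=2 → R at (4,5/2); v=(-2,1)
4. t=2 → L at (0,9/2); v=(2,1)
5. t=2 → R at (4,13/2); v=(-2,1)
6. t=2 → L at (0,17/2); v=(2,1)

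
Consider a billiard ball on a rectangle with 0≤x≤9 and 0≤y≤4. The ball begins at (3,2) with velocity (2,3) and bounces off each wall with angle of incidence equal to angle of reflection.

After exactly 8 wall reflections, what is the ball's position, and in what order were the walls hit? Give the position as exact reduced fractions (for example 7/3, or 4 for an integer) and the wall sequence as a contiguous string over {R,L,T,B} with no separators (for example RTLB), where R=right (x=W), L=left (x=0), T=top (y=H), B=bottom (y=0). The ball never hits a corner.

Final position: (0,1/2)
Wall sequence: TBRTBTBL

1. t=2/3 → T at (13/3,4); v=(2,-3)
2. t=4/3 → B at (7,0); v=(2,3)
3. t=1 → R at (9,3); v=(-2,3)
4. t=1/3 → T at (25/3,4); v=(-2,-3)
5. t=4/3 → B at (17/3,0); v=(-2,3)
6. t=4/3 → T at (3,4); v=(-2,-3)
7. t=4/3 → B at (1/3,0); v=(-2,3)
8. t=1/6 → L at (0,1/2); v=(2,3)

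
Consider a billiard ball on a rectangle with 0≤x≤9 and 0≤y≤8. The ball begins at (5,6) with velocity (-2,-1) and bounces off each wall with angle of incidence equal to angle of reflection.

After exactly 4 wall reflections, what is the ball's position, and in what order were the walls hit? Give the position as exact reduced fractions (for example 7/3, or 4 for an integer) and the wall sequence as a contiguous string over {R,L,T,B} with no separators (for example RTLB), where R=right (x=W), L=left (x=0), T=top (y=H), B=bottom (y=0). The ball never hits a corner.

Final position: (0,11/2)
Wall sequence: LBRL

1. t=5/2 → L at (0,7/2); v=(2,-1)
2. t=7/2 → B at (7,0); v=(2,1)
3. t=1 → R at (9,1); v=(-2,1)
4. t=9/2 → L at (0,11/2); v=(2,1)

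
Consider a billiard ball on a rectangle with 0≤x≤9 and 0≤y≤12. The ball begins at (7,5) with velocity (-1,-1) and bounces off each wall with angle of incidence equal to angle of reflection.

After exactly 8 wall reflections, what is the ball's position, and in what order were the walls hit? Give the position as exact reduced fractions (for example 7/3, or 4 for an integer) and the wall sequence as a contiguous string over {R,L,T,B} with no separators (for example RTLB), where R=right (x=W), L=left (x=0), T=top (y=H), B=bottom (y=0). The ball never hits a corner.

1. t=5 → B at (2,0); v=(-1,1)
2. t=2 → L at (0,2); v=(1,1)
3. t=9 → R at (9,11); v=(-1,1)
4. t=1 → T at (8,12); v=(-1,-1)
5. t=8 → L at (0,4); v=(1,-1)
6. t=4 → B at (4,0); v=(1,1)
7. t=5 → R at (9,5); v=(-1,1)
8. t=7 → T at (2,12); v=(-1,-1)

Final position: (2,12)
Wall sequence: BLRTLBRT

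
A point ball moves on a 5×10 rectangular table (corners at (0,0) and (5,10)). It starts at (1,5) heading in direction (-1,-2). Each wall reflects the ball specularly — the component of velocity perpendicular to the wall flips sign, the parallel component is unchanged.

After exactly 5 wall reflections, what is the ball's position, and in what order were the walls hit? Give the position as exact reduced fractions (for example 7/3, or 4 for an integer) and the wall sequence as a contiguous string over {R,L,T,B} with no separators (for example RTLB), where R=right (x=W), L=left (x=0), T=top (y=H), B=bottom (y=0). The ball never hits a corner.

1. t=1 → L at (0,3); v=(1,-2)
2. t=3/2 → B at (3/2,0); v=(1,2)
3. t=7/2 → R at (5,7); v=(-1,2)
4. t=3/2 → T at (7/2,10); v=(-1,-2)
5. t=7/2 → L at (0,3); v=(1,-2)

Final position: (0,3)
Wall sequence: LBRTL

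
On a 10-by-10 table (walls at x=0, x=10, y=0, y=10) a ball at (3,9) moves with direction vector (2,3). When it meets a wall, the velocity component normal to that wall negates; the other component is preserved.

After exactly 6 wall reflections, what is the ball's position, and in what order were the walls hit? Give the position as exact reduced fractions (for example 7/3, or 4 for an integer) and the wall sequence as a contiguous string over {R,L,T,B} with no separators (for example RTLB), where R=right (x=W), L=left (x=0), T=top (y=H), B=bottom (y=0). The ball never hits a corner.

Final position: (11/3,0)
Wall sequence: TRBTLB

1. t=1/3 → T at (11/3,10); v=(2,-3)
2. t=19/6 → R at (10,1/2); v=(-2,-3)
3. t=1/6 → B at (29/3,0); v=(-2,3)
4. t=10/3 → T at (3,10); v=(-2,-3)
5. t=3/2 → L at (0,11/2); v=(2,-3)
6. t=11/6 → B at (11/3,0); v=(2,3)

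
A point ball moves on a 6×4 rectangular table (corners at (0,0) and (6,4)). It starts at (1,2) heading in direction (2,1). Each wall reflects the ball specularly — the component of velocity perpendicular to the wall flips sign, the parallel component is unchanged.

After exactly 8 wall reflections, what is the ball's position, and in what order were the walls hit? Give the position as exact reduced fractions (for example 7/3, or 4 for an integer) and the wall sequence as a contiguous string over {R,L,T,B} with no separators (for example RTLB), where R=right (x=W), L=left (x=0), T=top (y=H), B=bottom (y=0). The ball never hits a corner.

Final position: (5,0)
Wall sequence: TRLBRTLB

1. t=2 → T at (5,4); v=(2,-1)
2. t=1/2 → R at (6,7/2); v=(-2,-1)
3. t=3 → L at (0,1/2); v=(2,-1)
4. t=1/2 → B at (1,0); v=(2,1)
5. t=5/2 → R at (6,5/2); v=(-2,1)
6. t=3/2 → T at (3,4); v=(-2,-1)
7. t=3/2 → L at (0,5/2); v=(2,-1)
8. t=5/2 → B at (5,0); v=(2,1)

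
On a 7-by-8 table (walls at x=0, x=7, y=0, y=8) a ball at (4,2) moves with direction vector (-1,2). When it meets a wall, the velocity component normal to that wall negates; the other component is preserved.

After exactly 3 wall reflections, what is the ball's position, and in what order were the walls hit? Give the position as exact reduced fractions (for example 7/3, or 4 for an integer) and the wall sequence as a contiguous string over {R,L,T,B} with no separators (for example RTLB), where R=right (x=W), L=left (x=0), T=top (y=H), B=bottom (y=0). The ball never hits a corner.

Final position: (3,0)
Wall sequence: TLB

1. t=3 → T at (1,8); v=(-1,-2)
2. t=1 → L at (0,6); v=(1,-2)
3. t=3 → B at (3,0); v=(1,2)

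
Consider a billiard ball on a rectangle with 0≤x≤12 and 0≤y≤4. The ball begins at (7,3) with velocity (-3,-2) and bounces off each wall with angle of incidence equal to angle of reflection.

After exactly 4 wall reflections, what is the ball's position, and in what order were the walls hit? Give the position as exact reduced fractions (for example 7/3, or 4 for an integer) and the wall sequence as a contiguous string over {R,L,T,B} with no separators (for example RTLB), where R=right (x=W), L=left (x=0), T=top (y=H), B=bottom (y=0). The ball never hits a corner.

Final position: (19/2,0)
Wall sequence: BLTB

1. t=3/2 → B at (5/2,0); v=(-3,2)
2. t=5/6 → L at (0,5/3); v=(3,2)
3. t=7/6 → T at (7/2,4); v=(3,-2)
4. t=2 → B at (19/2,0); v=(3,2)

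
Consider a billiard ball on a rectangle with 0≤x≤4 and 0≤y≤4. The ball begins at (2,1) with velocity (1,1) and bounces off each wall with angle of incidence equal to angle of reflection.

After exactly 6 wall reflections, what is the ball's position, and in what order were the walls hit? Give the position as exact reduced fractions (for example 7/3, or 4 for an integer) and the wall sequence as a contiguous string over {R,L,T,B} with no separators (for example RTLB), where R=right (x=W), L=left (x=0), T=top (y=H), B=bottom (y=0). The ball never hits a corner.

1. t=2 → R at (4,3); v=(-1,1)
2. t=1 → T at (3,4); v=(-1,-1)
3. t=3 → L at (0,1); v=(1,-1)
4. t=1 → B at (1,0); v=(1,1)
5. t=3 → R at (4,3); v=(-1,1)
6. t=1 → T at (3,4); v=(-1,-1)

Final position: (3,4)
Wall sequence: RTLBRT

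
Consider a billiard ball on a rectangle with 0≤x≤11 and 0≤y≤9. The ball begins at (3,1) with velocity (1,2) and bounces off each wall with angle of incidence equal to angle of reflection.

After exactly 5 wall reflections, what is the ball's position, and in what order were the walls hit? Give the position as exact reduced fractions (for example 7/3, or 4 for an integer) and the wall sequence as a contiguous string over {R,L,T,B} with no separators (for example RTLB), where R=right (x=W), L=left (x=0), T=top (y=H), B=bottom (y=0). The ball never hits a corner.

Final position: (3/2,0)
Wall sequence: TRBTB

1. t=4 → T at (7,9); v=(1,-2)
2. t=4 → R at (11,1); v=(-1,-2)
3. t=1/2 → B at (21/2,0); v=(-1,2)
4. t=9/2 → T at (6,9); v=(-1,-2)
5. t=9/2 → B at (3/2,0); v=(-1,2)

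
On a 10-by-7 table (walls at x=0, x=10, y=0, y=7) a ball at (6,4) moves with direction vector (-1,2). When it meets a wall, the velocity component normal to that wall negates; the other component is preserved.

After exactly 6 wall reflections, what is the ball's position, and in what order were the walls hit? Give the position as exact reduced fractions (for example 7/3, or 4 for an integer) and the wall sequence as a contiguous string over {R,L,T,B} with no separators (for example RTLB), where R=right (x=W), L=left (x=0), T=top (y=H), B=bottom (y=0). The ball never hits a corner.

1. t=3/2 → T at (9/2,7); v=(-1,-2)
2. t=7/2 → B at (1,0); v=(-1,2)
3. t=1 → L at (0,2); v=(1,2)
4. t=5/2 → T at (5/2,7); v=(1,-2)
5. t=7/2 → B at (6,0); v=(1,2)
6. t=7/2 → T at (19/2,7); v=(1,-2)

Final position: (19/2,7)
Wall sequence: TBLTBT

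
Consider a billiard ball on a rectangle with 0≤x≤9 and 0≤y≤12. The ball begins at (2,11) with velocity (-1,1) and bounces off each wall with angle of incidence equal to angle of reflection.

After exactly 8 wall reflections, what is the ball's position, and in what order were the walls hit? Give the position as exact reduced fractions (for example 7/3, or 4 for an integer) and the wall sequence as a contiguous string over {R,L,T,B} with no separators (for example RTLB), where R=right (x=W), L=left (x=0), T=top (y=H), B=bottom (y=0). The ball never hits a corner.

Final position: (1,0)
Wall sequence: TLRBLTRB

1. t=1 → T at (1,12); v=(-1,-1)
2. t=1 → L at (0,11); v=(1,-1)
3. t=9 → R at (9,2); v=(-1,-1)
4. t=2 → B at (7,0); v=(-1,1)
5. t=7 → L at (0,7); v=(1,1)
6. t=5 → T at (5,12); v=(1,-1)
7. t=4 → R at (9,8); v=(-1,-1)
8. t=8 → B at (1,0); v=(-1,1)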